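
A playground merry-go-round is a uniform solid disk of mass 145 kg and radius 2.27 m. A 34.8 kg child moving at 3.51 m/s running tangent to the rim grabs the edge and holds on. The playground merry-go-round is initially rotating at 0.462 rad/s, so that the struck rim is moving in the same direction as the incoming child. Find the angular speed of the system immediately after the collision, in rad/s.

The axle reaction passes through the axle and exerts no torque about it; angular momentum about the axle is conserved through the impact.
I_p = ½(145)(2.27)² = 373.6 kg·m². Taking the sense of the child's angular momentum as positive, L_{child} = m v R = (34.8)(3.51)(2.27) = 277.3 kg·m²/s.
L_i = +I_p ω_p + m v R = +(373.6)(0.462) + 277.3 = 449.9 kg·m²/s.
After sticking, I_f = I_p + m R² = 373.6 + (34.8)(2.27)² = 552.9 kg·m².
ω_f = L_i / I_f = 449.9 / 552.9 = 0.8137 rad/s.

|ω_f| ≈ 0.814 rad/s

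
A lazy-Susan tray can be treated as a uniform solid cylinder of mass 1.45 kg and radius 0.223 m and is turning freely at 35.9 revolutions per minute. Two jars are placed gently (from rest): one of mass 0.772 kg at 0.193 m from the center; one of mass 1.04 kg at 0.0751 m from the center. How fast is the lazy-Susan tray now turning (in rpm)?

The added mass arrives with no angular momentum about the center, and any external torque about the center is negligible, so the system's angular momentum is conserved.
I_p = ½(1.45)(0.223)² = 0.03605 kg·m².
Added inertia Σmr² = (0.772)(0.193)² + (1.04)(0.0751)² = 0.03462 kg·m²; I_f = 0.03605 + 0.03462 = 0.07068 kg·m².
ω_f = I_p ω_i / I_f = (0.03605)(35.9) / 0.07068 = 18.31 rpm.

ω_f ≈ 18.3 rpm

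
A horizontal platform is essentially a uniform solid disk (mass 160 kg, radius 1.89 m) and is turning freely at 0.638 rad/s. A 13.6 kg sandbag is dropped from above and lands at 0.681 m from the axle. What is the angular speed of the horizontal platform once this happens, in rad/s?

The added mass arrives with no angular momentum about the axle, and any external torque about the axle is negligible, so the system's angular momentum is conserved.
I_p = ½(160)(1.89)² = 285.8 kg·m².
Added inertia Σmr² = (13.6)(0.681)² = 6.307 kg·m²; I_f = 285.8 + 6.307 = 292.1 kg·m².
ω_f = I_p ω_i / I_f = (285.8)(0.638) / 292.1 = 0.6242 rad/s.

ω_f ≈ 0.624 rad/s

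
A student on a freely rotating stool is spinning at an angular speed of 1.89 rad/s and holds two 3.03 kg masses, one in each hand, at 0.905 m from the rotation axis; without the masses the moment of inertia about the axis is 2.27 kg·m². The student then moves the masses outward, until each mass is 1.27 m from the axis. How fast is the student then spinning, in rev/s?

With no external torque about the axis, L is conserved: I₁ω₁ = I₂ω₂.
I₁ = 2.27 + 2(3.03)(0.905)² = 7.233 kg·m²; I₂ = 2.27 + 2(3.03)(1.27)² = 12.04 kg·m².
ω₂ = I₁ω₁ / I₂ = (7.233)(1.89 rad/s) / (12.04) = 1.135 rad/s = 0.1807 rev/s.

ω₂ ≈ 0.181 rev/s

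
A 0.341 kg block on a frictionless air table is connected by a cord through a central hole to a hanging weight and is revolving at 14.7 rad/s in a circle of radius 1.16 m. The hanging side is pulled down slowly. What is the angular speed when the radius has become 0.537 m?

ω₂ ≈ 68.6 rad/s

No torque about the axis ⇒ m r₁² ω₁ = m r₂² ω₂.
ω₂ = ω₁ (r₁/r₂)² = (14.7)(1.16/0.537)² = 68.59 rad/s.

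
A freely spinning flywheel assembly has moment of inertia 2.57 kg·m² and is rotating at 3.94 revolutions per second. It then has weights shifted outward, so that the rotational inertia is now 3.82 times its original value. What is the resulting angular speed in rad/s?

ω₂ ≈ 6.48 rad/s

Angular momentum about the spin axis is conserved since the torque about it is zero.
I₂ = 3.82 × 2.57 = 9.817 kg·m².
ω₂ = I₁ω₁ / I₂ = (2.570)(3.94 rev/s) / (9.817) = 1.031 rev/s = 6.481 rad/s.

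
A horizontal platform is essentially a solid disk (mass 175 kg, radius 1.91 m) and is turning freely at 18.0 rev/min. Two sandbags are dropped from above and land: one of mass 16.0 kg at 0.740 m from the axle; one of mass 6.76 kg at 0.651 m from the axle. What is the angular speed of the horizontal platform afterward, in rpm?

No external torque acts about the axle; L_before = L_after.
I_p = ½(175)(1.91)² = 319.2 kg·m².
Added inertia Σmr² = (16.0)(0.740)² + (6.76)(0.651)² = 11.63 kg·m²; I_f = 319.2 + 11.63 = 330.8 kg·m².
ω_f = I_p ω_i / I_f = (319.2)(18.0) / 330.8 = 17.37 rpm.

ω_f ≈ 17.4 rpm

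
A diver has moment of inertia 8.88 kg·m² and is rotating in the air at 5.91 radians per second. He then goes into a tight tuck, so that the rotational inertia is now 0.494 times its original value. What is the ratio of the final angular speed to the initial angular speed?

ω₂/ω₁ ≈ 2.02

No external torque acts about the spin axis, so angular momentum is conserved.
I₂ = 0.494 × 8.88 = 4.387 kg·m².
ω₂/ω₁ = I₁/I₂ = 8.880 / 4.387 = 2.024.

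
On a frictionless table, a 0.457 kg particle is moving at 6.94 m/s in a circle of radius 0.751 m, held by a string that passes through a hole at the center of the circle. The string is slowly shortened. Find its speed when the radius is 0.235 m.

The only horizontal force on the mass is along the cord (radial), so it exerts no torque about the hole and angular momentum m v r is conserved.
v₂ = v₁ r₁ / r₂ = (6.94)(0.751) / (0.235) = 22.18 m/s.

v₂ ≈ 22.2 m/s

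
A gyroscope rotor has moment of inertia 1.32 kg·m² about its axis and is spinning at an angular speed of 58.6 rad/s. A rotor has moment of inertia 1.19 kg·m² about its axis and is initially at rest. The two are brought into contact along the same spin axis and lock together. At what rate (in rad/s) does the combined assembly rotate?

The coupling torques are internal; angular momentum about the shared axis is conserved.
Taking A's sense as positive: L = (1.320)(58.6) = 77.35 kg·m²·rad/s.
Combined I = 1.320 + 1.190 = 2.510 kg·m².
ω_f = L / I = 77.35 / 2.510 = 30.82 rad/s.

|ω_f| ≈ 30.8 rad/s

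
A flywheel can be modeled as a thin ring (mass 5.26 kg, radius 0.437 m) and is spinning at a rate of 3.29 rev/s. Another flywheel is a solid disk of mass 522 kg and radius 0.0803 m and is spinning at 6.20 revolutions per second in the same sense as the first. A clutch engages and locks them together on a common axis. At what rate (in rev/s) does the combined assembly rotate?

The coupling torques are internal; angular momentum about the shared axis is conserved.
Moments of inertia: I_A = (5.26)(0.437)² = 1.004 kg·m²; I_B = ½(522)(0.0803)² = 1.683 kg·m².
Taking A's sense as positive: L = (1.004)(3.29) + (1.683)(6.20) = 13.74 kg·m²·rev/s.
Combined I = 1.004 + 1.683 = 2.687 kg·m².
ω_f = L / I = 13.74 / 2.687 = 5.112 rev/s.

|ω_f| ≈ 5.11 rev/s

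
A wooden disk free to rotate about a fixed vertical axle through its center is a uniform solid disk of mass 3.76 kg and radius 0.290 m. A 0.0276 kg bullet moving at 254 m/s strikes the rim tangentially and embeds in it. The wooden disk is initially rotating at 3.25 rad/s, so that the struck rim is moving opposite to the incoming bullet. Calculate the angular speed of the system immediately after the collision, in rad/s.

|ω_f| ≈ 9.47 rad/s

About the axle the impulsive forces during the collision are internal, so angular momentum about that axis is conserved.
I_p = ½(3.76)(0.290)² = 0.1581 kg·m². Taking the sense of the bullet's angular momentum as positive, L_{bullet} = m v R = (0.0276)(254)(0.290) = 2.033 kg·m²/s.
L_i = −I_p ω_p + m v R = −(0.1581)(3.25) + 2.033 = 1.519 kg·m²/s.
After sticking, I_f = I_p + m R² = 0.1581 + (0.0276)(0.290)² = 0.1604 kg·m².
ω_f = L_i / I_f = 1.519 / 0.1604 = 9.469 rad/s.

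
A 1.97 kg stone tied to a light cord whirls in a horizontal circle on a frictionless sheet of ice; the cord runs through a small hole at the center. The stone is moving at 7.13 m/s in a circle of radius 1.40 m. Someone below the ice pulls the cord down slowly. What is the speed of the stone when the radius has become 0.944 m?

The only horizontal force on the mass is along the cord (radial), so it exerts no torque about the hole and angular momentum m v r is conserved.
v₂ = v₁ r₁ / r₂ = (7.13)(1.40) / (0.944) = 10.57 m/s.

v₂ ≈ 10.6 m/s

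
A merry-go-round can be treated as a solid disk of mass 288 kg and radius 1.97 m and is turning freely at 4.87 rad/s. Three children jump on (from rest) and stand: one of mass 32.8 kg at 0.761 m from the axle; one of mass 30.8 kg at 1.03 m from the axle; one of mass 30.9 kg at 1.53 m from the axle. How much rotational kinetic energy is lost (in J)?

No external torque acts about the axle; L_before = L_after.
I_p = ½(288)(1.97)² = 558.8 kg·m².
Added inertia Σmr² = (32.8)(0.761)² + (30.8)(1.03)² + (30.9)(1.53)² = 124.0 kg·m²; I_f = 558.8 + 124.0 = 682.9 kg·m².
ω_f = I_p ω_i / I_f = (558.8)(4.87) / 682.9 = 3.986 rad/s.
KE_i = ½(558.8)(4.870 rad/s)² = 6627 J; KE_f = ½(682.9)(3.986)² = 5424 J.

energy lost ≈ 1200 J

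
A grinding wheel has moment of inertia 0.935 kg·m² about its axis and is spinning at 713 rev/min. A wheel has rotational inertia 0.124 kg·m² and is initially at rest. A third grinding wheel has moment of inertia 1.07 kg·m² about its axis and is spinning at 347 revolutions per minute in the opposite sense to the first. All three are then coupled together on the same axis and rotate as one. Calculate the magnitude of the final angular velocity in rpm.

|ω_f| ≈ 139 rpm

The coupling torques are internal; angular momentum about the shared axis is conserved.
Taking A's sense as positive: L = (0.9350)(713) − (1.070)(347) = 295.4 kg·m²·rpm.
Combined I = 0.9350 + 0.1240 + 1.070 = 2.129 kg·m².
ω_f = L / I = 295.4 / 2.129 = 138.7 rpm.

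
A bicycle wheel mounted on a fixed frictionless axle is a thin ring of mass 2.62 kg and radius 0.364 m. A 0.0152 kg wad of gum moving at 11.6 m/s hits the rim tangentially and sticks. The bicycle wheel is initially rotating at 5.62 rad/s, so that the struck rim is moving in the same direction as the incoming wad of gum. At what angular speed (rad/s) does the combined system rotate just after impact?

|ω_f| ≈ 5.77 rad/s

About the axle the impulsive forces during the collision are internal, so angular momentum about that axis is conserved.
I_p = (2.62)(0.364)² = 0.3471 kg·m². Taking the sense of the wad of gum's angular momentum as positive, L_{wad} = m v R = (0.0152)(11.6)(0.364) = 0.06418 kg·m²/s.
L_i = +I_p ω_p + m v R = +(0.3471)(5.62) + 0.06418 = 2.015 kg·m²/s.
After sticking, I_f = I_p + m R² = 0.3471 + (0.0152)(0.364)² = 0.3492 kg·m².
ω_f = L_i / I_f = 2.015 / 0.3492 = 5.771 rad/s.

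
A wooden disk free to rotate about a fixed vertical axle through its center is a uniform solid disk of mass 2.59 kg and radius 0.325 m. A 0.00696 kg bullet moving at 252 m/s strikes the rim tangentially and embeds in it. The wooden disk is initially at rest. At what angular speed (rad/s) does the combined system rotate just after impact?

About the axle the impulsive forces during the collision are internal, so angular momentum about that axis is conserved.
I_p = ½(2.59)(0.325)² = 0.1368 kg·m². Taking the sense of the bullet's angular momentum as positive, L_{bullet} = m v R = (0.00696)(252)(0.325) = 0.5700 kg·m²/s.
L_i = 0 + 0.5700 = 0.5700 kg·m²/s.
After sticking, I_f = I_p + m R² = 0.1368 + (0.00696)(0.325)² = 0.1375 kg·m².
ω_f = L_i / I_f = 0.5700 / 0.1375 = 4.145 rad/s.

|ω_f| ≈ 4.15 rad/s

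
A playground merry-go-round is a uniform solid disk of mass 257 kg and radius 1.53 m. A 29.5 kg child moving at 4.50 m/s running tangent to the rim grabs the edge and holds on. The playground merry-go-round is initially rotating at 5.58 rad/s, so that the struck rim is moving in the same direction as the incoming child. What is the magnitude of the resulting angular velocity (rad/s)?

|ω_f| ≈ 5.09 rad/s

About the axle the impulsive forces during the collision are internal, so angular momentum about that axis is conserved.
I_p = ½(257)(1.53)² = 300.8 kg·m². Taking the sense of the child's angular momentum as positive, L_{child} = m v R = (29.5)(4.50)(1.53) = 203.1 kg·m²/s.
L_i = +I_p ω_p + m v R = +(300.8)(5.58) + 203.1 = 1882 kg·m²/s.
After sticking, I_f = I_p + m R² = 300.8 + (29.5)(1.53)² = 369.9 kg·m².
ω_f = L_i / I_f = 1882 / 369.9 = 5.087 rad/s.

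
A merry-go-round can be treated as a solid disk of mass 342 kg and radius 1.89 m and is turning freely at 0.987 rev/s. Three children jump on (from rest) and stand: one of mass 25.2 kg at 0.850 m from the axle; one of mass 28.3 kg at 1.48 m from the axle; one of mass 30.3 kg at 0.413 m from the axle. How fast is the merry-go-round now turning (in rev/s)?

ω_f ≈ 0.866 rev/s

The added mass arrives with no angular momentum about the axle, and any external torque about the axle is negligible, so the system's angular momentum is conserved.
I_p = ½(342)(1.89)² = 610.8 kg·m².
Added inertia Σmr² = (25.2)(0.850)² + (28.3)(1.48)² + (30.3)(0.413)² = 85.36 kg·m²; I_f = 610.8 + 85.36 = 696.2 kg·m².
ω_f = I_p ω_i / I_f = (610.8)(0.987) / 696.2 = 0.8660 rev/s.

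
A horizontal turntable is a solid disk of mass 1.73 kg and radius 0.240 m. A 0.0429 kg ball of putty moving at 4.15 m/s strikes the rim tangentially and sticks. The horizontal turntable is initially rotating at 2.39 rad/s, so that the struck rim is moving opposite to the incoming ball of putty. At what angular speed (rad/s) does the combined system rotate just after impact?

|ω_f| ≈ 1.46 rad/s

About the axle the impulsive forces during the collision are internal, so angular momentum about that axis is conserved.
I_p = ½(1.73)(0.240)² = 0.04982 kg·m². Taking the sense of the ball of putty's angular momentum as positive, L_{ball} = m v R = (0.0429)(4.15)(0.240) = 0.04273 kg·m²/s.
L_i = −I_p ω_p + m v R = −(0.04982)(2.39) + 0.04273 = -0.07635 kg·m²/s.
After sticking, I_f = I_p + m R² = 0.04982 + (0.0429)(0.240)² = 0.05230 kg·m².
ω_f = L_i / I_f = -0.07635 / 0.05230 = -1.460 rad/s.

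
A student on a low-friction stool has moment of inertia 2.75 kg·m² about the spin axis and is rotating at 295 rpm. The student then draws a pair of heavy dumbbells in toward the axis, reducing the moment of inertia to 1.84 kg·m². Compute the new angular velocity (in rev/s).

With no external torque about the axis, L is conserved: I₁ω₁ = I₂ω₂.
ω₂ = I₁ω₁ / I₂ = (2.750)(295 rpm) / (1.840) = 440.9 rpm = 7.348 rev/s.

ω₂ ≈ 7.35 rev/s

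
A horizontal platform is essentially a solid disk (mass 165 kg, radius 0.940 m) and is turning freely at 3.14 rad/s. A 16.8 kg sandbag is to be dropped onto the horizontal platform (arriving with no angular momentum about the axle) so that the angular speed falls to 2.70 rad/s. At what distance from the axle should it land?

No external torque acts about the axle; L_before = L_after.
I_p = ½(165)(0.940)² = 72.90 kg·m².
I_p ω_i = (I_p + m r²) ω_f ⇒ m r² = I_p(ω_i/ω_f − 1) = 72.90(3.14/2.70 − 1) = 11.88 kg·m².
r = √(11.88/16.8) = 0.8409 m.

r ≈ 0.841 m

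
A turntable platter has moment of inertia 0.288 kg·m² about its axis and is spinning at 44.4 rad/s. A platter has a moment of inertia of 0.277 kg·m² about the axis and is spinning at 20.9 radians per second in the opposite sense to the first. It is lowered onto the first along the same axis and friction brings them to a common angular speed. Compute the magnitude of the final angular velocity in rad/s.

|ω_f| ≈ 12.4 rad/s

The coupling torques are internal; angular momentum about the shared axis is conserved.
Taking A's sense as positive: L = (0.2880)(44.4) − (0.2770)(20.9) = 6.998 kg·m²·rad/s.
Combined I = 0.2880 + 0.2770 = 0.5650 kg·m².
ω_f = L / I = 6.998 / 0.5650 = 12.39 rad/s.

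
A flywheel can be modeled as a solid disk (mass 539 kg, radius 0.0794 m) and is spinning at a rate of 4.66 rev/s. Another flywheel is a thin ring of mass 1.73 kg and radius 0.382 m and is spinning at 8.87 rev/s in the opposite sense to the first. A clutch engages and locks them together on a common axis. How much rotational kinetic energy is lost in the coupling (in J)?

ΔKE lost ≈ 794 J

No external torque acts about the common axis, so total angular momentum is conserved.
Moments of inertia: I_A = ½(539)(0.0794)² = 1.699 kg·m²; I_B = (1.73)(0.382)² = 0.2524 kg·m².
Taking A's sense as positive: L = (1.699)(4.66) − (0.2524)(8.87) = 5.678 kg·m²·rev/s.
Combined I = 1.699 + 0.2524 = 1.951 kg·m².
ω_f = L / I = 5.678 / 1.951 = 2.910 rev/s.
KE_i = ½ΣIω² = 1120 J; KE_f = ½(1.951)(18.28)² = 326.1 J.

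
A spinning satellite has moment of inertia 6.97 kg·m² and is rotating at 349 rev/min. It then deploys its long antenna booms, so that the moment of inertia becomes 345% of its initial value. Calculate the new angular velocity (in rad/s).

ω₂ ≈ 10.6 rad/s

Angular momentum about the spin axis is conserved since the torque about it is zero.
I₂ = 3.45 × 6.97 = 24.05 kg·m².
ω₂ = I₁ω₁ / I₂ = (6.970)(349 rpm) / (24.05) = 101.2 rpm = 10.59 rad/s.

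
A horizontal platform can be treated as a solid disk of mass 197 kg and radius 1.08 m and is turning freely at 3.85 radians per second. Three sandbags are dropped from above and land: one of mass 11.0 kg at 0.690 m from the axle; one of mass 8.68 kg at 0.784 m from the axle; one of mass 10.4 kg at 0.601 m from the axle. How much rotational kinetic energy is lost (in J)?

The added mass arrives with no angular momentum about the axle, and any external torque about the axle is negligible, so the system's angular momentum is conserved.
I_p = ½(197)(1.08)² = 114.9 kg·m².
Added inertia Σmr² = (11.0)(0.690)² + (8.68)(0.784)² + (10.4)(0.601)² = 14.33 kg·m²; I_f = 114.9 + 14.33 = 129.2 kg·m².
ω_f = I_p ω_i / I_f = (114.9)(3.85) / 129.2 = 3.423 rad/s.
KE_i = ½(114.9)(3.850 rad/s)² = 851.5 J; KE_f = ½(129.2)(3.423)² = 757.1 J.

energy lost ≈ 94.4 J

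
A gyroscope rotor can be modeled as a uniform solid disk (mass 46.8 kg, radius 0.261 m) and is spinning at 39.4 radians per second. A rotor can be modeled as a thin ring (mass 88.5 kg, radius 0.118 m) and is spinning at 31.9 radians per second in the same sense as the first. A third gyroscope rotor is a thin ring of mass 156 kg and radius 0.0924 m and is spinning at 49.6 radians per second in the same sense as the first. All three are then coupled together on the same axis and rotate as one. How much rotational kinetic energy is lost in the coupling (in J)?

ΔKE lost ≈ 102 J

No external torque acts about the common axis, so total angular momentum is conserved.
Moments of inertia: I_A = ½(46.8)(0.261)² = 1.594 kg·m²; I_B = (88.5)(0.118)² = 1.232 kg·m²; I_C = (156)(0.0924)² = 1.332 kg·m².
Taking A's sense as positive: L = (1.594)(39.4) + (1.232)(31.9) + (1.332)(49.6) = 168.2 kg·m²·rad/s.
Combined I = 1.594 + 1.232 + 1.332 = 4.158 kg·m².
ω_f = L / I = 168.2 / 4.158 = 40.44 rad/s.
KE_i = ½ΣIω² = 3503 J; KE_f = ½(4.158)(40.44)² = 3401 J.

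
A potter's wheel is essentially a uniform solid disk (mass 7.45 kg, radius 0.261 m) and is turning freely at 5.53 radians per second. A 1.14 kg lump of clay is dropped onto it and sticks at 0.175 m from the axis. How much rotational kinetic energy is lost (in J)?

The added mass arrives with no angular momentum about the axis, and any external torque about the axis is negligible, so the system's angular momentum is conserved.
I_p = ½(7.45)(0.261)² = 0.2538 kg·m².
Added inertia Σmr² = (1.14)(0.175)² = 0.03491 kg·m²; I_f = 0.2538 + 0.03491 = 0.2887 kg·m².
ω_f = I_p ω_i / I_f = (0.2538)(5.53) / 0.2887 = 4.861 rad/s.
KE_i = ½(0.2538)(5.530 rad/s)² = 3.880 J; KE_f = ½(0.2887)(4.861)² = 3.411 J.

energy lost ≈ 0.469 J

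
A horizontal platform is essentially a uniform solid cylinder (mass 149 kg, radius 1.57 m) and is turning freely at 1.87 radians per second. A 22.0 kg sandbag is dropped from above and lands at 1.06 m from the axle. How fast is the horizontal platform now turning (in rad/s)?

No external torque acts about the axle; L_before = L_after.
I_p = ½(149)(1.57)² = 183.6 kg·m².
Added inertia Σmr² = (22.0)(1.06)² = 24.72 kg·m²; I_f = 183.6 + 24.72 = 208.4 kg·m².
ω_f = I_p ω_i / I_f = (183.6)(1.87) / 208.4 = 1.648 rad/s.

ω_f ≈ 1.65 rad/s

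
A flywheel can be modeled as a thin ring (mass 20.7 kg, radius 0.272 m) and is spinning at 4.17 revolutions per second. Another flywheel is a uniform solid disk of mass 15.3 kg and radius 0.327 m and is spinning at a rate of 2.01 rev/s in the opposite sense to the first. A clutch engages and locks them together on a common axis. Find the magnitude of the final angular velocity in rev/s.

|ω_f| ≈ 2.02 rev/s

The coupling torques are internal; angular momentum about the shared axis is conserved.
Moments of inertia: I_A = (20.7)(0.272)² = 1.531 kg·m²; I_B = ½(15.3)(0.327)² = 0.8180 kg·m².
Taking A's sense as positive: L = (1.531)(4.17) − (0.8180)(2.01) = 4.742 kg·m²·rev/s.
Combined I = 1.531 + 0.8180 = 2.349 kg·m².
ω_f = L / I = 4.742 / 2.349 = 2.018 rev/s.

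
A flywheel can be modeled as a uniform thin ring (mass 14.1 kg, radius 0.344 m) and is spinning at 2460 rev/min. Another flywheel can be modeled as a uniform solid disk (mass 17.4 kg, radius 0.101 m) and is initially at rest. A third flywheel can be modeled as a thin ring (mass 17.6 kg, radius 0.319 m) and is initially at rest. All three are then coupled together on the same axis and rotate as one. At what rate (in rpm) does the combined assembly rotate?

No external torque acts about the common axis, so total angular momentum is conserved.
Moments of inertia: I_A = (14.1)(0.344)² = 1.669 kg·m²; I_B = ½(17.4)(0.101)² = 0.08875 kg·m²; I_C = (17.6)(0.319)² = 1.791 kg·m².
Taking A's sense as positive: L = (1.669)(2460) = 4105 kg·m²·rpm.
Combined I = 1.669 + 0.08875 + 1.791 = 3.548 kg·m².
ω_f = L / I = 4105 / 3.548 = 1157 rpm.

|ω_f| ≈ 1160 rpm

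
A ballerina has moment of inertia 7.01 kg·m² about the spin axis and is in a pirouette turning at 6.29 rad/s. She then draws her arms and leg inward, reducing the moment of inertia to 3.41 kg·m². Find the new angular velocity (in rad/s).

With no external torque about the axis, L is conserved: I₁ω₁ = I₂ω₂.
ω₂ = I₁ω₁ / I₂ = (7.010)(6.29 rad/s) / (3.410) = 12.93 rad/s.

ω₂ ≈ 12.9 rad/s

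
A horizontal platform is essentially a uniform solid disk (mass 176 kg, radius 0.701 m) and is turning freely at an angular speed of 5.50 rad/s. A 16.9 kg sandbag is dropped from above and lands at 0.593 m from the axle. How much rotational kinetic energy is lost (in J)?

No external torque acts about the axle; L_before = L_after.
I_p = ½(176)(0.701)² = 43.24 kg·m².
Added inertia Σmr² = (16.9)(0.593)² = 5.943 kg·m²; I_f = 43.24 + 5.943 = 49.19 kg·m².
ω_f = I_p ω_i / I_f = (43.24)(5.50) / 49.19 = 4.835 rad/s.
KE_i = ½(43.24)(5.500 rad/s)² = 654.1 J; KE_f = ½(49.19)(4.835)² = 575.0 J.

energy lost ≈ 79.0 J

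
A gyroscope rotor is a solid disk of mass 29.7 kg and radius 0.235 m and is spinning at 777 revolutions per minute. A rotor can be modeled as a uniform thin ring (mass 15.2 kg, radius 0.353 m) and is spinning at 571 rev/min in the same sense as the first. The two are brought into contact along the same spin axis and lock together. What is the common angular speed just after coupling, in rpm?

|ω_f| ≈ 633 rpm

No external torque acts about the common axis, so total angular momentum is conserved.
Moments of inertia: I_A = ½(29.7)(0.235)² = 0.8201 kg·m²; I_B = (15.2)(0.353)² = 1.894 kg·m².
Taking A's sense as positive: L = (0.8201)(777) + (1.894)(571) = 1719 kg·m²·rpm.
Combined I = 0.8201 + 1.894 = 2.714 kg·m².
ω_f = L / I = 1719 / 2.714 = 633.2 rpm.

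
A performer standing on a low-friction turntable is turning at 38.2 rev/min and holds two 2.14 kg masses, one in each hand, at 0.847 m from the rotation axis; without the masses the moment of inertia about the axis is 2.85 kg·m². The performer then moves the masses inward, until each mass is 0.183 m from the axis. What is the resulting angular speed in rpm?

ω₂ ≈ 75.6 rpm

Angular momentum about the spin axis is conserved since the torque about it is zero.
I₁ = 2.85 + 2(2.14)(0.847)² = 5.921 kg·m²; I₂ = 2.85 + 2(2.14)(0.183)² = 2.993 kg·m².
ω₂ = I₁ω₁ / I₂ = (5.921)(38.2 rpm) / (2.993) = 75.56 rpm.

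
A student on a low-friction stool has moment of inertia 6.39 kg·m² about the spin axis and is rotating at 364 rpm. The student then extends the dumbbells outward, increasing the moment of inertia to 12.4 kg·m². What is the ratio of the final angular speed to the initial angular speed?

Angular momentum about the spin axis is conserved since the torque about it is zero.
ω₂/ω₁ = I₁/I₂ = 6.390 / 12.40 = 0.5153.

ω₂/ω₁ ≈ 0.515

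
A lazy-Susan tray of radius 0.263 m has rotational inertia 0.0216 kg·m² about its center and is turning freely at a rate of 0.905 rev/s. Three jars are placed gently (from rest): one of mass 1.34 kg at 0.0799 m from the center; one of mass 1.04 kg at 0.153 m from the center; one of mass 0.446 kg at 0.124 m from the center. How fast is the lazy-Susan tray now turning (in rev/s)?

The added mass arrives with no angular momentum about the center, and any external torque about the center is negligible, so the system's angular momentum is conserved.
Added inertia Σmr² = (1.34)(0.0799)² + (1.04)(0.153)² + (0.446)(0.124)² = 0.03976 kg·m²; I_f = 0.02160 + 0.03976 = 0.06136 kg·m².
ω_f = I_p ω_i / I_f = (0.02160)(0.905) / 0.06136 = 0.3186 rev/s.

ω_f ≈ 0.319 rev/s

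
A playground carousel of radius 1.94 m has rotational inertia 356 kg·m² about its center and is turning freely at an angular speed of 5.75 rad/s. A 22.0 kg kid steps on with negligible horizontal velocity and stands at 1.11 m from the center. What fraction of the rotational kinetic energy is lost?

The added mass arrives with no angular momentum about the center, and any external torque about the center is negligible, so the system's angular momentum is conserved.
Added inertia Σmr² = (22.0)(1.11)² = 27.11 kg·m²; I_f = 356.0 + 27.11 = 383.1 kg·m².
ω_f = I_p ω_i / I_f = (356.0)(5.75) / 383.1 = 5.343 rad/s.
KE_i = ½(356.0)(5.750 rad/s)² = 5885 J; KE_f = ½(383.1)(5.343)² = 5469 J.
Fraction lost = 0.07075.

fraction ≈ 0.0708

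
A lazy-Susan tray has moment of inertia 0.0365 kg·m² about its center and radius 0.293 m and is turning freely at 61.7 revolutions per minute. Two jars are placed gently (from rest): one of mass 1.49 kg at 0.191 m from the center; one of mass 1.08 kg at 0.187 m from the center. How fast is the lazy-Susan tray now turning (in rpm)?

ω_f ≈ 17.5 rpm

The added mass arrives with no angular momentum about the center, and any external torque about the center is negligible, so the system's angular momentum is conserved.
Added inertia Σmr² = (1.49)(0.191)² + (1.08)(0.187)² = 0.09212 kg·m²; I_f = 0.03650 + 0.09212 = 0.1286 kg·m².
ω_f = I_p ω_i / I_f = (0.03650)(61.7) / 0.1286 = 17.51 rpm.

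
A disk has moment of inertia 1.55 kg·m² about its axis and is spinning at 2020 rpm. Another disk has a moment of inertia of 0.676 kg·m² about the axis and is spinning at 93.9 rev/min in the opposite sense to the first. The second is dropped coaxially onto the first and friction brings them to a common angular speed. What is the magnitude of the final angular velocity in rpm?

|ω_f| ≈ 1380 rpm

The coupling torques are internal; angular momentum about the shared axis is conserved.
Taking A's sense as positive: L = (1.550)(2020) − (0.6760)(93.9) = 3068 kg·m²·rpm.
Combined I = 1.550 + 0.6760 = 2.226 kg·m².
ω_f = L / I = 3068 / 2.226 = 1378 rpm.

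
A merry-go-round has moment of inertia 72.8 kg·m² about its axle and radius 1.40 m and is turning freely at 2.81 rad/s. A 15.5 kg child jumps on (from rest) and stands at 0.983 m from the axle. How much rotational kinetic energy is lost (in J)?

energy lost ≈ 49.0 J

The added mass arrives with no angular momentum about the axle, and any external torque about the axle is negligible, so the system's angular momentum is conserved.
Added inertia Σmr² = (15.5)(0.983)² = 14.98 kg·m²; I_f = 72.80 + 14.98 = 87.78 kg·m².
ω_f = I_p ω_i / I_f = (72.80)(2.81) / 87.78 = 2.331 rad/s.
KE_i = ½(72.80)(2.810 rad/s)² = 287.4 J; KE_f = ½(87.78)(2.331)² = 238.4 J.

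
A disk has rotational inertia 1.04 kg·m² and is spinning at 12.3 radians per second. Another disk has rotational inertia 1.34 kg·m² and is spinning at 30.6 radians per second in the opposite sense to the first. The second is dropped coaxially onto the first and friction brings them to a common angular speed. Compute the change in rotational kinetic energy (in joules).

ΔKE ≈ -539 J

The coupling torques are internal; angular momentum about the shared axis is conserved.
Taking A's sense as positive: L = (1.040)(12.3) − (1.340)(30.6) = -28.21 kg·m²·rad/s.
Combined I = 1.040 + 1.340 = 2.380 kg·m².
ω_f = L / I = -28.21 / 2.380 = -11.85 rad/s.
KE_i = ½ΣIω² = 706.0 J; KE_f = ½(2.380)(11.85)² = 167.2 J.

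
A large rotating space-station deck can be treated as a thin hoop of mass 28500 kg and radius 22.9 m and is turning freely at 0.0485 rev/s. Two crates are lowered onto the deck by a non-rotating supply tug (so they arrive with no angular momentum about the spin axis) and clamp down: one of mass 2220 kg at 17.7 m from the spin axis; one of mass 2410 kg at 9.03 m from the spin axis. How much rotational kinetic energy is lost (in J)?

energy lost ≈ 39100 J

No external torque acts about the spin axis; L_before = L_after.
I_p = (28500)(22.9)² = 1.495e+07 kg·m².
Added inertia Σmr² = (2220)(17.7)² + (2410)(9.03)² = 8.920e+05 kg·m²; I_f = 1.495e+07 + 8.920e+05 = 1.584e+07 kg·m².
ω_f = I_p ω_i / I_f = (1.495e+07)(0.0485) / 1.584e+07 = 0.04577 rev/s.
KE_i = ½(1.495e+07)(0.3047 rad/s)² = 6.940e+05 J; KE_f = ½(1.584e+07)(0.2876)² = 6.549e+05 J.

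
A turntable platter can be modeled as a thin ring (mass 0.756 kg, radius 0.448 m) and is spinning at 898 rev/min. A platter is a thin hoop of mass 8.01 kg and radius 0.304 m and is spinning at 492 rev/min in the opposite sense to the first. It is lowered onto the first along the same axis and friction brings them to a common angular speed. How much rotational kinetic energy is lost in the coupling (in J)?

The coupling torques are internal; angular momentum about the shared axis is conserved.
Moments of inertia: I_A = (0.756)(0.448)² = 0.1517 kg·m²; I_B = (8.01)(0.304)² = 0.7403 kg·m².
Taking A's sense as positive: L = (0.1517)(898) − (0.7403)(492) = -227.9 kg·m²·rpm.
Combined I = 0.1517 + 0.7403 = 0.8920 kg·m².
ω_f = L / I = -227.9 / 0.8920 = -255.6 rpm.
KE_i = ½ΣIω² = 1653 J; KE_f = ½(0.8920)(26.76)² = 319.4 J.

ΔKE lost ≈ 1330 J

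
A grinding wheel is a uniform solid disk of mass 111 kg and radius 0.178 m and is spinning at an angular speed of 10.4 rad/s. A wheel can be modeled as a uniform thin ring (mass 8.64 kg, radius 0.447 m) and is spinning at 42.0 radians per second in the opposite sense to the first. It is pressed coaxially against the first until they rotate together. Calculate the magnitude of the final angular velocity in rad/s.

|ω_f| ≈ 15.6 rad/s

The coupling torques are internal; angular momentum about the shared axis is conserved.
Moments of inertia: I_A = ½(111)(0.178)² = 1.758 kg·m²; I_B = (8.64)(0.447)² = 1.726 kg·m².
Taking A's sense as positive: L = (1.758)(10.4) − (1.726)(42.0) = -54.22 kg·m²·rad/s.
Combined I = 1.758 + 1.726 = 3.485 kg·m².
ω_f = L / I = -54.22 / 3.485 = -15.56 rad/s.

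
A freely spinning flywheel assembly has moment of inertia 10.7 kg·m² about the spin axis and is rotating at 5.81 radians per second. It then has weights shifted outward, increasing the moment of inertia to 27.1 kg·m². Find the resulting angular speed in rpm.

ω₂ ≈ 21.9 rpm

No external torque acts about the spin axis, so angular momentum is conserved.
ω₂ = I₁ω₁ / I₂ = (10.70)(5.81 rad/s) / (27.10) = 2.294 rad/s = 21.91 rpm.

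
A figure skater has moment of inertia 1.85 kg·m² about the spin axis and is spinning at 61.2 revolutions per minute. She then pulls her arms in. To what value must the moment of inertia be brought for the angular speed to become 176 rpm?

With no external torque about the axis, L is conserved: I₁ω₁ = I₂ω₂.
I₂ = I₁ω₁ / ω₂ = (1.85)(61.2) / (176) = 0.6433 kg·m².

I₂ ≈ 0.643 kg·m²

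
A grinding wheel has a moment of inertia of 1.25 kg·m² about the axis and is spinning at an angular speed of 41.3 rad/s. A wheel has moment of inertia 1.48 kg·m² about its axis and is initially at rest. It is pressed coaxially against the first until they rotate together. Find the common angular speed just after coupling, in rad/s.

|ω_f| ≈ 18.9 rad/s

No external torque acts about the common axis, so total angular momentum is conserved.
Taking A's sense as positive: L = (1.250)(41.3) = 51.62 kg·m²·rad/s.
Combined I = 1.250 + 1.480 = 2.730 kg·m².
ω_f = L / I = 51.62 / 2.730 = 18.91 rad/s.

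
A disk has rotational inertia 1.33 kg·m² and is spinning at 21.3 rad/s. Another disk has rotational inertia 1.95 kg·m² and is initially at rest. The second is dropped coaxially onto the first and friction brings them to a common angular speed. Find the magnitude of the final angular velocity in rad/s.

|ω_f| ≈ 8.64 rad/s

No external torque acts about the common axis, so total angular momentum is conserved.
Taking A's sense as positive: L = (1.330)(21.3) = 28.33 kg·m²·rad/s.
Combined I = 1.330 + 1.950 = 3.280 kg·m².
ω_f = L / I = 28.33 / 3.280 = 8.637 rad/s.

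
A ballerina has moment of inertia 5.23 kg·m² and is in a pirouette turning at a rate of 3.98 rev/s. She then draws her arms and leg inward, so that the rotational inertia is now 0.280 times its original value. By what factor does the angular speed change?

With no external torque about the axis, L is conserved: I₁ω₁ = I₂ω₂.
I₂ = 0.280 × 5.23 = 1.464 kg·m².
ω₂/ω₁ = I₁/I₂ = 5.230 / 1.464 = 3.571.

ω₂/ω₁ ≈ 3.57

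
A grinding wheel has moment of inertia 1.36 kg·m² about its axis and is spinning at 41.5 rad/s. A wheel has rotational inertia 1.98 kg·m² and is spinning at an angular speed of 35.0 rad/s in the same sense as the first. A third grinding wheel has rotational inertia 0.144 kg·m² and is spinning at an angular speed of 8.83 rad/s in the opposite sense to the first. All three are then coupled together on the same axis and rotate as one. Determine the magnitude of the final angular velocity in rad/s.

No external torque acts about the common axis, so total angular momentum is conserved.
Taking A's sense as positive: L = (1.360)(41.5) + (1.980)(35.0) − (0.1440)(8.83) = 124.5 kg·m²·rad/s.
Combined I = 1.360 + 1.980 + 0.1440 = 3.484 kg·m².
ω_f = L / I = 124.5 / 3.484 = 35.73 rad/s.

|ω_f| ≈ 35.7 rad/s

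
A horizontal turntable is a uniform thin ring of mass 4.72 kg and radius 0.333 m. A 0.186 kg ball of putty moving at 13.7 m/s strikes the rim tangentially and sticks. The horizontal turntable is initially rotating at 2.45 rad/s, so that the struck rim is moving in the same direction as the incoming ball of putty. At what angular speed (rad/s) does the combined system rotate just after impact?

The axle reaction passes through the axle and exerts no torque about it; angular momentum about the axle is conserved through the impact.
I_p = (4.72)(0.333)² = 0.5234 kg·m². Taking the sense of the ball of putty's angular momentum as positive, L_{ball} = m v R = (0.186)(13.7)(0.333) = 0.8486 kg·m²/s.
L_i = +I_p ω_p + m v R = +(0.5234)(2.45) + 0.8486 = 2.131 kg·m²/s.
After sticking, I_f = I_p + m R² = 0.5234 + (0.186)(0.333)² = 0.5440 kg·m².
ω_f = L_i / I_f = 2.131 / 0.5440 = 3.917 rad/s.

|ω_f| ≈ 3.92 rad/s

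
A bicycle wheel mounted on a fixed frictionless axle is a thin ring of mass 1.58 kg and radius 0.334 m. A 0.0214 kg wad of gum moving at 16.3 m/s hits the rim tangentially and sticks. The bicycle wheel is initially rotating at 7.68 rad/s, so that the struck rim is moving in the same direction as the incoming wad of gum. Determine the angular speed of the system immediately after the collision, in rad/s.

The axle reaction passes through the axle and exerts no torque about it; angular momentum about the axle is conserved through the impact.
I_p = (1.58)(0.334)² = 0.1763 kg·m². Taking the sense of the wad of gum's angular momentum as positive, L_{wad} = m v R = (0.0214)(16.3)(0.334) = 0.1165 kg·m²/s.
L_i = +I_p ω_p + m v R = +(0.1763)(7.68) + 0.1165 = 1.470 kg·m²/s.
After sticking, I_f = I_p + m R² = 0.1763 + (0.0214)(0.334)² = 0.1786 kg·m².
ω_f = L_i / I_f = 1.470 / 0.1786 = 8.230 rad/s.

|ω_f| ≈ 8.23 rad/s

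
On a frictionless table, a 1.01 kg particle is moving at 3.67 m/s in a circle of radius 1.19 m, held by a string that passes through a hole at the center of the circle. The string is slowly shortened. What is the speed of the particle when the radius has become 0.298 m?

v₂ ≈ 14.7 m/s

Central (radial) force ⇒ zero torque about the center ⇒ m v r is constant.
v₂ = v₁ r₁ / r₂ = (3.67)(1.19) / (0.298) = 14.66 m/s.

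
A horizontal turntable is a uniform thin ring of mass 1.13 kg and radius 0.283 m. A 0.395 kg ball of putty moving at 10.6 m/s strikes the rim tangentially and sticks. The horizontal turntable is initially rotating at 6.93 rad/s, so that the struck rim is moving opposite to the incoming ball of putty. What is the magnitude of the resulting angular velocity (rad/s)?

|ω_f| ≈ 4.57 rad/s

About the axle the impulsive forces during the collision are internal, so angular momentum about that axis is conserved.
I_p = (1.13)(0.283)² = 0.09050 kg·m². Taking the sense of the ball of putty's angular momentum as positive, L_{ball} = m v R = (0.395)(10.6)(0.283) = 1.185 kg·m²/s.
L_i = −I_p ω_p + m v R = −(0.09050)(6.93) + 1.185 = 0.5578 kg·m²/s.
After sticking, I_f = I_p + m R² = 0.09050 + (0.395)(0.283)² = 0.1221 kg·m².
ω_f = L_i / I_f = 0.5578 / 0.1221 = 4.567 rad/s.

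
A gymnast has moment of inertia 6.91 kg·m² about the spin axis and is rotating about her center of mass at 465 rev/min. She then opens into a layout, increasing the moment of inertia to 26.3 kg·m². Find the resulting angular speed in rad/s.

ω₂ ≈ 12.8 rad/s

Angular momentum about the spin axis is conserved since the torque about it is zero.
ω₂ = I₁ω₁ / I₂ = (6.910)(465 rpm) / (26.30) = 122.2 rpm = 12.79 rad/s.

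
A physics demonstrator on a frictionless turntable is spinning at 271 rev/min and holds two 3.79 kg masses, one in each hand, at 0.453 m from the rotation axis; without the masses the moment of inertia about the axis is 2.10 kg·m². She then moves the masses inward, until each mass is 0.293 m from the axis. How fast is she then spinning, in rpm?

No external torque acts about the spin axis, so angular momentum is conserved.
I₁ = 2.10 + 2(3.79)(0.453)² = 3.655 kg·m²; I₂ = 2.10 + 2(3.79)(0.293)² = 2.751 kg·m².
ω₂ = I₁ω₁ / I₂ = (3.655)(271 rpm) / (2.751) = 360.1 rpm.

ω₂ ≈ 360 rpm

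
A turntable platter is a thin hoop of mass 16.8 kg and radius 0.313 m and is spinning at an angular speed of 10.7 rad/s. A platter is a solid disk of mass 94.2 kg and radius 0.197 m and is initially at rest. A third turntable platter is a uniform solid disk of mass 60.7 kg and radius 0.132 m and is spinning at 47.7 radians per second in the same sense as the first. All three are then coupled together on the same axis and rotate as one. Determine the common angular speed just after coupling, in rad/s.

The coupling torques are internal; angular momentum about the shared axis is conserved.
Moments of inertia: I_A = (16.8)(0.313)² = 1.646 kg·m²; I_B = ½(94.2)(0.197)² = 1.828 kg·m²; I_C = ½(60.7)(0.132)² = 0.5288 kg·m².
Taking A's sense as positive: L = (1.646)(10.7) + (0.5288)(47.7) = 42.84 kg·m²·rad/s.
Combined I = 1.646 + 1.828 + 0.5288 = 4.003 kg·m².
ω_f = L / I = 42.84 / 4.003 = 10.70 rad/s.

|ω_f| ≈ 10.7 rad/s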